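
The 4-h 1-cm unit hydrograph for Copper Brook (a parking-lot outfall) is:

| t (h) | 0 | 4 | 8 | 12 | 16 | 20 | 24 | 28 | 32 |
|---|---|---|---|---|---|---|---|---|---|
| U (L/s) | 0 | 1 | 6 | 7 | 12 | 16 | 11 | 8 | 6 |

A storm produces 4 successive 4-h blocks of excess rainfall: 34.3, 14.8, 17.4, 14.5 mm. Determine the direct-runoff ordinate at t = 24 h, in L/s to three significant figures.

Q ≈ 92.4 L/s

By discrete convolution, Q_j = Σ (P_i / 10 mm) · U_{j−i}.
At t = 24 h (j=6): Q = (34.3/10)·11 + (14.8/10)·16 + (17.4/10)·12 + (14.5/10)·7 = 92.4 L/s.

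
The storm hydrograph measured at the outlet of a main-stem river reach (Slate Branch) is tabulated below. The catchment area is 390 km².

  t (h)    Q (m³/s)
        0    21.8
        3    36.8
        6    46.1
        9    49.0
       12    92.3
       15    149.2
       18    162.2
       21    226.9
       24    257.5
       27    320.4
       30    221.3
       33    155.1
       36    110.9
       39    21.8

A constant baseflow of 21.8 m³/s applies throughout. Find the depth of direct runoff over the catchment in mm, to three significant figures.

Direct runoff: 0.0, 15.0, 24.3, 27.2, 70.5, 127.4, 140.4, 205.1, 235.7, 298.6, 199.5, 133.3, 89.1, 0.0 m³/s; ΣQ_DR = 1566 m³/s.
V = ΣQ_DR · Δt = 1566 × 10800 s = 1.691 × 10^7 m³.
Over A = 390 km², depth = V / A = 43.4 mm.

d ≈ 43.4 mm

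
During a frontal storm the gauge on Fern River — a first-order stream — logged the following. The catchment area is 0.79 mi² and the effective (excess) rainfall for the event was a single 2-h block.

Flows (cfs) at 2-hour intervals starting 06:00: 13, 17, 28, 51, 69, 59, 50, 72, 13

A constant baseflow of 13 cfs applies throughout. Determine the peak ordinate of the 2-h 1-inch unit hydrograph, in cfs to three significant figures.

Direct runoff: 0.0, 4.0, 15.0, 38.0, 56.0, 46.0, 37.0, 59.0, 0.0 cfs; ΣQ_DR = 255.0 cfs, peak = 59.0 cfs.
Runoff depth d = ΣQ_DR·Δt / A = 255.0 × 7200 / (0.79 mi²) = 1.000 in.
The 1-inch UH is the DRH scaled by (1 in)/d, so U_p = 59.0 × 1/1.000 = 59.0 cfs.

U_p ≈ 59.0 cfs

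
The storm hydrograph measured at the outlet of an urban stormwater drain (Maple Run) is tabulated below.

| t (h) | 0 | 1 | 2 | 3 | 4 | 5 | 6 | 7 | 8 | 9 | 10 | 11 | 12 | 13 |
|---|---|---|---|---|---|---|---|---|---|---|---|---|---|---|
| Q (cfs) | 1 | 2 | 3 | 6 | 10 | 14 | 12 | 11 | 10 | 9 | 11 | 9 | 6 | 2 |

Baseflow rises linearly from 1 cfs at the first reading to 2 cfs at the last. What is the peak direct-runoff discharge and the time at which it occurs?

Subtracting baseflow gives direct-runoff ordinates: 0.00, 0.92, 1.85, 4.77, 8.69, 12.62, 10.54, 9.46, 8.38, 7.31, 9.23, 7.15, 4.08, 0.00 cfs.
The maximum is 12.62 cfs, occurring at the reading for t = 5 h.

Q_p = 12.62 cfs at t = 5 h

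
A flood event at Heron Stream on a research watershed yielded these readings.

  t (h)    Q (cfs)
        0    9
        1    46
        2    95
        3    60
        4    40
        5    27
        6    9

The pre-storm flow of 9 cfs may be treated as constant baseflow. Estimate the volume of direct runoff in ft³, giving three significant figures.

V ≈ 8.03 × 10^5 ft³

Direct-runoff ordinates (Q − Q_b): 0.0, 37.0, 86.0, 51.0, 31.0, 18.0, 0.0 cfs.
ΣQ_DR = 223.0 cfs.
With Δt = 1 h = 3600 s, V = ΣQ_DR · Δt = 223.0 × 3600 = 8.03 × 10^5 ft³.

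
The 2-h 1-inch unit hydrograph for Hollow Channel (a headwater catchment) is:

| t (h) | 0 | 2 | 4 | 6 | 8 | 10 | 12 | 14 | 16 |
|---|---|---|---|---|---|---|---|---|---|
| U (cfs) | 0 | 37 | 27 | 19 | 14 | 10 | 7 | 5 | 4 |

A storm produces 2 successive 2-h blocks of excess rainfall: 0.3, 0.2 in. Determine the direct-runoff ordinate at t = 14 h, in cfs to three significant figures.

Q ≈ 2.90 cfs

By discrete convolution, Q_j = Σ (P_i / 1 in) · U_{j−i}.
At t = 14 h (j=7): Q = (0.3/1)·5 + (0.2/1)·7 = 2.90 cfs.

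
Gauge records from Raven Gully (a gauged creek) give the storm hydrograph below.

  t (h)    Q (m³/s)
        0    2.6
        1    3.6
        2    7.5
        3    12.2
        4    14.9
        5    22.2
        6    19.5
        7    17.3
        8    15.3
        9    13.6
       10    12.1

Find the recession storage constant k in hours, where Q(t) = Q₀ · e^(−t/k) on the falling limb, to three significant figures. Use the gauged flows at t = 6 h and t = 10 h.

k ≈ 8.38 h

On the falling limb, Q drops from 19.5 to 12.1 m³/s between t = 6 h and t = 10 h (Δt = 4 h).
k = −Δt / ln(Q₂/Q₁) = −4 / ln(12.1/19.5) = 8.38 h.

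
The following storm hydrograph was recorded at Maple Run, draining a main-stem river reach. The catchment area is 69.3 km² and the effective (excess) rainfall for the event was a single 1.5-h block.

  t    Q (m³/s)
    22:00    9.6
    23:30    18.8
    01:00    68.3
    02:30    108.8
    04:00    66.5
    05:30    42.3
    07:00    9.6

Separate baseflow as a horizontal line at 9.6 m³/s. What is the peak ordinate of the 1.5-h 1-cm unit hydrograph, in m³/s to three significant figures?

Direct runoff: 0.0, 9.2, 58.7, 99.2, 56.9, 32.7, 0.0 m³/s; ΣQ_DR = 256.7 m³/s, peak = 99.2 m³/s.
Runoff depth d = ΣQ_DR·Δt / A = 256.7 × 5400 / (69.3 km²) = 20.00 mm.
The 1-cm UH is the DRH scaled by (10 mm)/d, so U_p = 99.2 × 10/20.00 = 49.6 m³/s.

U_p ≈ 49.6 m³/s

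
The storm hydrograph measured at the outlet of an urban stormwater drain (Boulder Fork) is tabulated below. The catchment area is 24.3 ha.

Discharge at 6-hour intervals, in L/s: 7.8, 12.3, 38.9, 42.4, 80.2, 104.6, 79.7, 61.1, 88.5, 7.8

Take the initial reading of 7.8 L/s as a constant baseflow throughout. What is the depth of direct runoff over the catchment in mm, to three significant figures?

Direct runoff: 0.0, 4.5, 31.1, 34.6, 72.4, 96.8, 71.9, 53.3, 80.7, 0.0 L/s; ΣQ_DR = 445.3 L/s.
V = ΣQ_DR · Δt = 445.3 × 21600 s = 9.618 × 10^6 L.
Over A = 24.3 ha, depth = V / A = 39.6 mm.

d ≈ 39.6 mm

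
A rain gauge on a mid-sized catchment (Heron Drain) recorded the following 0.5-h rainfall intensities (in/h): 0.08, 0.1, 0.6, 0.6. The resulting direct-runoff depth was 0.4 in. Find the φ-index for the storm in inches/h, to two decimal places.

Only the 2 blocks with intensity above φ contribute runoff: 0.6, 0.6 in/h.
Σ(I−φ)·Δt = d  ⇒  (0.6+0.6 − 2φ)·0.5 = 0.4
φ = (1.200 − 0.4/0.5) / 2 = 0.20 in/h.

φ ≈ 0.20 in/h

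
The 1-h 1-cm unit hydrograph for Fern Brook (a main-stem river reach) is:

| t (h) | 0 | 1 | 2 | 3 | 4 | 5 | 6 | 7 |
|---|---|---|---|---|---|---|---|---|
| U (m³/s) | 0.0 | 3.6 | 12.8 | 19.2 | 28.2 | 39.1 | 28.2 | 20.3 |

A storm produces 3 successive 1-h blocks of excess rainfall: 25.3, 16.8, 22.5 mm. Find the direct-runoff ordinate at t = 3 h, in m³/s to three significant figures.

By discrete convolution, Q_j = Σ (P_i / 10 mm) · U_{j−i}.
At t = 3 h (j=3): Q = (25.3/10)·19.2 + (16.8/10)·12.8 + (22.5/10)·3.6 = 78.2 m³/s.

Q ≈ 78.2 m³/s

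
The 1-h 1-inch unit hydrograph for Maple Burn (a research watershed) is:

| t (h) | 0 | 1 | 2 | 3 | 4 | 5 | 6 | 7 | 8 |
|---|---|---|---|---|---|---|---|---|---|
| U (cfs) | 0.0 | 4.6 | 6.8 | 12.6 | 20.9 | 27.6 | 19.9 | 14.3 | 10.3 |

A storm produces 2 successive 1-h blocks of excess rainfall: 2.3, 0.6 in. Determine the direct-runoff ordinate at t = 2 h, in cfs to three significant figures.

By discrete convolution, Q_j = Σ (P_i / 1 in) · U_{j−i}.
At t = 2 h (j=2): Q = (2.3/1)·6.8 + (0.6/1)·4.6 = 18.4 cfs.

Q ≈ 18.4 cfs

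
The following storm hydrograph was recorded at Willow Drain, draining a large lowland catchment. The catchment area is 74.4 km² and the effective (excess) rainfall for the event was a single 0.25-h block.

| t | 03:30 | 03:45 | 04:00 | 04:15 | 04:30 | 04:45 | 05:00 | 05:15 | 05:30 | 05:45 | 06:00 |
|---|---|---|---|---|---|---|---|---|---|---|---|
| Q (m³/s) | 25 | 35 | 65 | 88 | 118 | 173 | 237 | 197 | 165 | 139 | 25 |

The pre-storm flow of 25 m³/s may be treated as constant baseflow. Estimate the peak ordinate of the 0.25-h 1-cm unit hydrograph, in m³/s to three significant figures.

U_p ≈ 177 m³/s

Direct runoff: 0.0, 10.0, 40.0, 63.0, 93.0, 148.0, 212.0, 172.0, 140.0, 114.0, 0.0 m³/s; ΣQ_DR = 992.0 m³/s, peak = 212.0 m³/s.
Runoff depth d = ΣQ_DR·Δt / A = 992.0 × 900 / (74.4 km²) = 12.00 mm.
The 1-cm UH is the DRH scaled by (10 mm)/d, so U_p = 212.0 × 10/12.00 = 177 m³/s.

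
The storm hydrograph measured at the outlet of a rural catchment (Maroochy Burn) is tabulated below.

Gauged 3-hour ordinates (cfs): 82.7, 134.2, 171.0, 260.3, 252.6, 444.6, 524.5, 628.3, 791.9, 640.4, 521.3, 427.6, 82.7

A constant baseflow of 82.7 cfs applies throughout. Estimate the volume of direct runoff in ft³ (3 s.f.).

V ≈ 4.20 × 10^7 ft³

Direct-runoff ordinates (Q − Q_b): 0.0, 51.5, 88.3, 177.6, 169.9, 361.9, 441.8, 545.6, 709.2, 557.7, 438.6, 344.9, 0.0 cfs.
ΣQ_DR = 3887 cfs.
With Δt = 3 h = 10800 s, V = ΣQ_DR · Δt = 3887 × 10800 = 4.20 × 10^7 ft³.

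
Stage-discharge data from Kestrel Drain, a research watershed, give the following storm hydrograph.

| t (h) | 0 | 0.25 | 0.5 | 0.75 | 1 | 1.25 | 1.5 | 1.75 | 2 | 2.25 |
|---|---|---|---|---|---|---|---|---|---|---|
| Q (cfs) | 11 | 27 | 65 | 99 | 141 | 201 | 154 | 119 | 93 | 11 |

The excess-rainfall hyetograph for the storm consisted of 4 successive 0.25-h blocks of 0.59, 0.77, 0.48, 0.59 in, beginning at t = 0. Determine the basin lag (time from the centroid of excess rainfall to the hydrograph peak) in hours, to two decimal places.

t_L ≈ 0.76 h

Centroid of excess rainfall: t_c = Σ P_i·t̄_i / ΣP_i = 0.4851 h (block centres at 0.125, 0.375, 0.625, 0.875 h).
Hydrograph peak occurs at t = 1.25 h, so basin lag t_L = 1.25 − 0.4851 = 0.76 h.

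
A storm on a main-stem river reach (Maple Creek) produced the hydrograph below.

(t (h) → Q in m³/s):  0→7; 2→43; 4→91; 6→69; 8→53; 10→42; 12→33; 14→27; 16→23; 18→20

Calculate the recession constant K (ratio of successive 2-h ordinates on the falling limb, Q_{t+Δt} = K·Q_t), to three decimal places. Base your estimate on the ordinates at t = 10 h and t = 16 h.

Using the recession-limb readings at t = 10 h and t = 16 h: Q falls from 42 to 23 m³/s over 3 intervals.
K = (Q₂/Q₁)^(1/3) = (23/42)^(1/3) = 0.818.

K ≈ 0.818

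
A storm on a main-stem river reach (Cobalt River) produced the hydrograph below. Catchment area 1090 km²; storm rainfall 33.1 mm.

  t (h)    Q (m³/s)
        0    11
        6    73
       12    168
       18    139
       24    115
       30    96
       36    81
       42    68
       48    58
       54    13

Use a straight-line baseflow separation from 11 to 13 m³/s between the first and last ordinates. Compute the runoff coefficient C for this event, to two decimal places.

ΣQ_DR = 702.0 m³/s; V = ΣQ_DR·Δt = 1.516 × 10^7 m³.
Runoff depth d = V / A = 13.91 mm.
C = d / P = 13.91 / 33.1 = 0.42.

C ≈ 0.42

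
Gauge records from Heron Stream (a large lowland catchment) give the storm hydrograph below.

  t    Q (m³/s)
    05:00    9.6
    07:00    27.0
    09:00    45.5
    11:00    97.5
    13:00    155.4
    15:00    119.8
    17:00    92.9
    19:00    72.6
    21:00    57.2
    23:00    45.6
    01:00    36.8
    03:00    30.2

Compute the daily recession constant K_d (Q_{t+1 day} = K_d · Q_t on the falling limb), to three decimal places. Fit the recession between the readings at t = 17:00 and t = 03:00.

K_d ≈ 0.067

Between t = 17:00 and t = 03:00 the flow falls from 92.9 to 30.2 m³/s over 5×2 h = 10 h.
Per-interval ratio K = (30.2/92.9)^(1/5) = 0.7987; K_d = K^(24/2) = 0.067.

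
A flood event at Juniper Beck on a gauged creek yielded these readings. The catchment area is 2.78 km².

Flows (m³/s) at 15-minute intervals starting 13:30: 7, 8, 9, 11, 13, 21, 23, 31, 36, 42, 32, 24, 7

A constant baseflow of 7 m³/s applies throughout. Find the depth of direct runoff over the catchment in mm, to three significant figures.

d ≈ 56.0 mm

Direct runoff: 0.0, 1.0, 2.0, 4.0, 6.0, 14.0, 16.0, 24.0, 29.0, 35.0, 25.0, 17.0, 0.0 m³/s; ΣQ_DR = 173.0 m³/s.
V = ΣQ_DR · Δt = 173.0 × 900 s = 1.557 × 10^5 m³.
Over A = 2.78 km², depth = V / A = 56.0 mm.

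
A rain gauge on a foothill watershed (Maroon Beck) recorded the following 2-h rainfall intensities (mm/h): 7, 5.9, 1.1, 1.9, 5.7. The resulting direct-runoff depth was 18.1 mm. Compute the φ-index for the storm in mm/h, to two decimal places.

φ ≈ 3.18 mm/h

Only the 3 blocks with intensity above φ contribute runoff: 7, 5.9, 5.7 mm/h.
Σ(I−φ)·Δt = d  ⇒  (7+5.9+5.7 − 3φ)·2 = 18.1
φ = (18.60 − 18.1/2) / 3 = 3.18 mm/h.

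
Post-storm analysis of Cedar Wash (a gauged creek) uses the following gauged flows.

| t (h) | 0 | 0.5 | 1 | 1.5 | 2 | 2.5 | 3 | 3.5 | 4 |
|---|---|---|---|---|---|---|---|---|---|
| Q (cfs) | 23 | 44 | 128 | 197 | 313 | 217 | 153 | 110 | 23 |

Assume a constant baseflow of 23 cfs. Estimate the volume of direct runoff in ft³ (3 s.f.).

V ≈ 1.80 × 10^6 ft³

Direct-runoff ordinates (Q − Q_b): 0.0, 21.0, 105.0, 174.0, 290.0, 194.0, 130.0, 87.0, 0.0 cfs.
ΣQ_DR = 1001 cfs.
With Δt = 0.5 h = 1800 s, V = ΣQ_DR · Δt = 1001 × 1800 = 1.80 × 10^6 ft³.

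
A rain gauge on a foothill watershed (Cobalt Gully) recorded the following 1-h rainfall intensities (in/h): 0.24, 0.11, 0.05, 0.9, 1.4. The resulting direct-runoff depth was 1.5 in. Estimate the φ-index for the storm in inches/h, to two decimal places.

Only the 2 blocks with intensity above φ contribute runoff: 0.9, 1.4 in/h.
Σ(I−φ)·Δt = d  ⇒  (0.9+1.4 − 2φ)·1 = 1.5
φ = (2.300 − 1.5/1) / 2 = 0.40 in/h.

φ ≈ 0.40 in/h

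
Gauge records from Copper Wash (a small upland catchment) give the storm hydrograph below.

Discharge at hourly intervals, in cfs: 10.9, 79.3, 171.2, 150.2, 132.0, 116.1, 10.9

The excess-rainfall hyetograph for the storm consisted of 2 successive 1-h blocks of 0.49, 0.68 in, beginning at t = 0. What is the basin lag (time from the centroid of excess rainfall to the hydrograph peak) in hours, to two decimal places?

t_L ≈ 0.92 h

Centroid of excess rainfall: t_c = Σ P_i·t̄_i / ΣP_i = 1.0812 h (block centres at 0.5, 1.5 h).
Hydrograph peak occurs at t = 2 h, so basin lag t_L = 2 − 1.0812 = 0.92 h.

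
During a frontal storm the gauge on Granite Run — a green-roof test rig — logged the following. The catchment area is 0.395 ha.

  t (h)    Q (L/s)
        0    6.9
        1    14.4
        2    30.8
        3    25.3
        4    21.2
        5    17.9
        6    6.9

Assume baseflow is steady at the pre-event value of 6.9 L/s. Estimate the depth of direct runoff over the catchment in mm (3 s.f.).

d ≈ 68.4 mm

Direct runoff: 0.0, 7.5, 23.9, 18.4, 14.3, 11.0, 0.0 L/s; ΣQ_DR = 75.10 L/s.
V = ΣQ_DR · Δt = 75.10 × 3600 s = 2.704 × 10^5 L.
Over A = 0.395 ha, depth = V / A = 68.4 mm.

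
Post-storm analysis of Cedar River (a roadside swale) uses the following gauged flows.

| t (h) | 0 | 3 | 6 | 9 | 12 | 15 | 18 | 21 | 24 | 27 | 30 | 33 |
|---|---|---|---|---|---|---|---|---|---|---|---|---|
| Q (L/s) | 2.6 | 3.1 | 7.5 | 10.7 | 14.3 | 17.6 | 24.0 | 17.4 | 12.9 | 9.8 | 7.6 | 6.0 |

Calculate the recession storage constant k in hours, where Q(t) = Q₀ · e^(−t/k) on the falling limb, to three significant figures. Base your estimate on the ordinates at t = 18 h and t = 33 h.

k ≈ 10.8 h

On the falling limb, Q drops from 24.0 to 6.0 L/s between t = 18 h and t = 33 h (Δt = 15 h).
k = −Δt / ln(Q₂/Q₁) = −15 / ln(6.0/24.0) = 10.8 h.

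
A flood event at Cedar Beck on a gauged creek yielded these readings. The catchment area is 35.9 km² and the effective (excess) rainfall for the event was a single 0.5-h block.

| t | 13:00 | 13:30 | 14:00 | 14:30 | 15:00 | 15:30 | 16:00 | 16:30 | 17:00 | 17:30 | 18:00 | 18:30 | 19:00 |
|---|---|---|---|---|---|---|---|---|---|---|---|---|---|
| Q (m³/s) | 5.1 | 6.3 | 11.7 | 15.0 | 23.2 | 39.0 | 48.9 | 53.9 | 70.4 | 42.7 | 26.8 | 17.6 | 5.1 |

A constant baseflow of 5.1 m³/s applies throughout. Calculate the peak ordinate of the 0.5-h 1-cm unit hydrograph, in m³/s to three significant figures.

U_p ≈ 43.5 m³/s

Direct runoff: 0.0, 1.2, 6.6, 9.9, 18.1, 33.9, 43.8, 48.8, 65.3, 37.6, 21.7, 12.5, 0.0 m³/s; ΣQ_DR = 299.4 m³/s, peak = 65.3 m³/s.
Runoff depth d = ΣQ_DR·Δt / A = 299.4 × 1800 / (35.9 km²) = 15.01 mm.
The 1-cm UH is the DRH scaled by (10 mm)/d, so U_p = 65.3 × 10/15.01 = 43.5 m³/s.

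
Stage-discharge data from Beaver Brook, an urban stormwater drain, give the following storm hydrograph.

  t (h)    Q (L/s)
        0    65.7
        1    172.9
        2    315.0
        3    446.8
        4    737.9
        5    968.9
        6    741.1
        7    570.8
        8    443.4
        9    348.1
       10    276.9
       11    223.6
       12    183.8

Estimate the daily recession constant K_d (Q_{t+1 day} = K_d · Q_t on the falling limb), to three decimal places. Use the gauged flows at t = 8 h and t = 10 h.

Between t = 8 h and t = 10 h the flow falls from 443.4 to 276.9 L/s over 2×1 h = 2 h.
Per-interval ratio K = (276.9/443.4)^(1/2) = 0.7902; K_d = K^(24/1) = 0.004.

K_d ≈ 0.004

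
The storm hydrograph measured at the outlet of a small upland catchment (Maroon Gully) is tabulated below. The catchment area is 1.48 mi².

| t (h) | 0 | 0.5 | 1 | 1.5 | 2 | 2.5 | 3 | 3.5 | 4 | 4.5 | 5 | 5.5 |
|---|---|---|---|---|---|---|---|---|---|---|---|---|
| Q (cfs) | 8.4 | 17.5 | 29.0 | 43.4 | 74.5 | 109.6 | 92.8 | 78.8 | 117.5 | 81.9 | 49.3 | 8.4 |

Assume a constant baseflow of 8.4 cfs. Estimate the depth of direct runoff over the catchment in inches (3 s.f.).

Direct runoff: 0.0, 9.1, 20.6, 35.0, 66.1, 101.2, 84.4, 70.4, 109.1, 73.5, 40.9, 0.0 cfs; ΣQ_DR = 610.3 cfs.
V = ΣQ_DR · Δt = 610.3 × 1800 s = 1.099 × 10^6 ft³.
Over A = 1.48 mi², depth = V / A = 0.319 in.

d ≈ 0.319 in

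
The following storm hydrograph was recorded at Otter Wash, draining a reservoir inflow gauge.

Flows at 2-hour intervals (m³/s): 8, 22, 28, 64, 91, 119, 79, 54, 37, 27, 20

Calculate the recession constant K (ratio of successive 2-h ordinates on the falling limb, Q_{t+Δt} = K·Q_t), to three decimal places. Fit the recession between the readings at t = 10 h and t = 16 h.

K ≈ 0.677

Using the recession-limb readings at t = 10 h and t = 16 h: Q falls from 119 to 37 m³/s over 3 intervals.
K = (Q₂/Q₁)^(1/3) = (37/119)^(1/3) = 0.677.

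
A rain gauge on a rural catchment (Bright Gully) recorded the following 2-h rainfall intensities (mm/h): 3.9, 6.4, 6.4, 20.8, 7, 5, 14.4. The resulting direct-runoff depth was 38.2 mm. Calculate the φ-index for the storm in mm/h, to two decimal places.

φ ≈ 8.05 mm/h

Only the 2 blocks with intensity above φ contribute runoff: 20.8, 14.4 mm/h.
Σ(I−φ)·Δt = d  ⇒  (20.8+14.4 − 2φ)·2 = 38.2
φ = (35.20 − 38.2/2) / 2 = 8.05 mm/h.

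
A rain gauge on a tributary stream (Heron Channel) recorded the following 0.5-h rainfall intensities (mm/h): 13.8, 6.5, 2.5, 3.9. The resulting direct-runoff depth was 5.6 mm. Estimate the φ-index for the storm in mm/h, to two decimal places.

Only the 2 blocks with intensity above φ contribute runoff: 13.8, 6.5 mm/h.
Σ(I−φ)·Δt = d  ⇒  (13.8+6.5 − 2φ)·0.5 = 5.6
φ = (20.30 − 5.6/0.5) / 2 = 4.55 mm/h.

φ ≈ 4.55 mm/h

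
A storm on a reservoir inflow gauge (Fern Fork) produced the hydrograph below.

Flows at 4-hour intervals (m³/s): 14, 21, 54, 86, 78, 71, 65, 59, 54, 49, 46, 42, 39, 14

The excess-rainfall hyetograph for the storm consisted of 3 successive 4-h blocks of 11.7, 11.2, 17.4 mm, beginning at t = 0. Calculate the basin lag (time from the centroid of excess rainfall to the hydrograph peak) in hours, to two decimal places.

t_L ≈ 5.43 h

Centroid of excess rainfall: t_c = Σ P_i·t̄_i / ΣP_i = 6.5658 h (block centres at 2, 6, 10 h).
Hydrograph peak occurs at t = 12 h, so basin lag t_L = 12 − 6.5658 = 5.43 h.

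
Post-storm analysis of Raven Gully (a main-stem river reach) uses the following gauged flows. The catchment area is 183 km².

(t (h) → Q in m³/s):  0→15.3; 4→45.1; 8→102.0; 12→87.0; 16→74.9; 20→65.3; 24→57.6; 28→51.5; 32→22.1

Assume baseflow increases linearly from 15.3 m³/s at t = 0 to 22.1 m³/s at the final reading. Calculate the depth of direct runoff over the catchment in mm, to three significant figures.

Direct runoff: 0.00, 28.95, 85.00, 69.15, 56.20, 45.75, 37.20, 30.25, 0.00 m³/s; ΣQ_DR = 352.5 m³/s.
V = ΣQ_DR · Δt = 352.5 × 14400 s = 5.076 × 10^6 m³.
Over A = 183 km², depth = V / A = 27.7 mm.

d ≈ 27.7 mm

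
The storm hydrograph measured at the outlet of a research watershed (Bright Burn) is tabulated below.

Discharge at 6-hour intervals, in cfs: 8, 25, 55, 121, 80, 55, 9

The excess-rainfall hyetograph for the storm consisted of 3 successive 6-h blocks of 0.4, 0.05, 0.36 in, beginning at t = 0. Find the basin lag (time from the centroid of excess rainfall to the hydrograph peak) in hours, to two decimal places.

Centroid of excess rainfall: t_c = Σ P_i·t̄_i / ΣP_i = 8.7037 h (block centres at 3, 9, 15 h).
Hydrograph peak occurs at t = 18 h, so basin lag t_L = 18 − 8.7037 = 9.30 h.

t_L ≈ 9.30 h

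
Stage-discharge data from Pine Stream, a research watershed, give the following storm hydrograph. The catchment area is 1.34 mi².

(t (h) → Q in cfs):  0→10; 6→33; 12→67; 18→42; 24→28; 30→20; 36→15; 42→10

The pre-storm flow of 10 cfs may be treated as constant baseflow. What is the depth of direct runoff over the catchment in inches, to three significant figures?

Direct runoff: 0.0, 23.0, 57.0, 32.0, 18.0, 10.0, 5.0, 0.0 cfs; ΣQ_DR = 145.0 cfs.
V = ΣQ_DR · Δt = 145.0 × 21600 s = 3.132 × 10^6 ft³.
Over A = 1.34 mi², depth = V / A = 1.01 in.

d ≈ 1.01 in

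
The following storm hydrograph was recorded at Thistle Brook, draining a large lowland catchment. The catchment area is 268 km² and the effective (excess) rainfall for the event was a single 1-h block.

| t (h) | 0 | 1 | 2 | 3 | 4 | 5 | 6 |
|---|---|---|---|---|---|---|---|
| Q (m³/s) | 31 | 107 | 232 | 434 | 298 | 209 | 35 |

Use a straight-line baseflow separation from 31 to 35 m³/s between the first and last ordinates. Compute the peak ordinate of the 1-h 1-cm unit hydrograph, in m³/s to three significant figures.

U_p ≈ 268 m³/s

Direct runoff: 0.00, 75.33, 199.67, 401.00, 264.33, 174.67, 0.00 m³/s; ΣQ_DR = 1115 m³/s, peak = 401.00 m³/s.
Runoff depth d = ΣQ_DR·Δt / A = 1115 × 3600 / (268 km²) = 14.98 mm.
The 1-cm UH is the DRH scaled by (10 mm)/d, so U_p = 401.00 × 10/14.98 = 268 m³/s.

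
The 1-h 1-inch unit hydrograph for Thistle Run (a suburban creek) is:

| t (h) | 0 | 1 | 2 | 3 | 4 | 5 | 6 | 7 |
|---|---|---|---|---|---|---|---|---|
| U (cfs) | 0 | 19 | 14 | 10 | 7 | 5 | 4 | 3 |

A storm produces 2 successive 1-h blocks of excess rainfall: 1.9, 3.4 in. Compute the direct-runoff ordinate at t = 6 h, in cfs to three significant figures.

Q ≈ 24.6 cfs

By discrete convolution, Q_j = Σ (P_i / 1 in) · U_{j−i}.
At t = 6 h (j=6): Q = (1.9/1)·4 + (3.4/1)·5 = 24.6 cfs.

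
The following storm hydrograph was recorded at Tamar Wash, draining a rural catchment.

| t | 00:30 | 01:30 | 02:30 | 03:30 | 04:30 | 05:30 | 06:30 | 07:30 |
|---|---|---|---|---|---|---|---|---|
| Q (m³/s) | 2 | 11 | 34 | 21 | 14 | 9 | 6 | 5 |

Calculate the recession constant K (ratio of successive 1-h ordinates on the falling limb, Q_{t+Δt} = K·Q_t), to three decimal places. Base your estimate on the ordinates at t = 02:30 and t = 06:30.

K ≈ 0.648

Using the recession-limb readings at t = 02:30 and t = 06:30: Q falls from 34 to 6 m³/s over 4 intervals.
K = (Q₂/Q₁)^(1/4) = (6/34)^(1/4) = 0.648.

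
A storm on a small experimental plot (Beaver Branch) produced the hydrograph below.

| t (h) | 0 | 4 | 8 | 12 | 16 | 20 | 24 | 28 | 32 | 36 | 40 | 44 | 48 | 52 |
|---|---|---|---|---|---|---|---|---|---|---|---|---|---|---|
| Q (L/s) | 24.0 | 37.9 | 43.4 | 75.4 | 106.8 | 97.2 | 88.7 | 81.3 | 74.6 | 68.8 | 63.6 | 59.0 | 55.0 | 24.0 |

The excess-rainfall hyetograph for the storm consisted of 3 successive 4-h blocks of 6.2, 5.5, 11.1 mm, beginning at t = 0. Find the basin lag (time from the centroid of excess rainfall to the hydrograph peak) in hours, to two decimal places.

t_L ≈ 9.14 h

Centroid of excess rainfall: t_c = Σ P_i·t̄_i / ΣP_i = 6.8596 h (block centres at 2, 6, 10 h).
Hydrograph peak occurs at t = 16 h, so basin lag t_L = 16 − 6.8596 = 9.14 h.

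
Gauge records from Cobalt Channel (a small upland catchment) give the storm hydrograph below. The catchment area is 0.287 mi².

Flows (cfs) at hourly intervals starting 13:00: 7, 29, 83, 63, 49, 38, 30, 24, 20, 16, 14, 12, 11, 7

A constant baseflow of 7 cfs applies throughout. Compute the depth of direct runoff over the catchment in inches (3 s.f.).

Direct runoff: 0.0, 22.0, 76.0, 56.0, 42.0, 31.0, 23.0, 17.0, 13.0, 9.0, 7.0, 5.0, 4.0, 0.0 cfs; ΣQ_DR = 305.0 cfs.
V = ΣQ_DR · Δt = 305.0 × 3600 s = 1.098 × 10^6 ft³.
Over A = 0.287 mi², depth = V / A = 1.65 in.

d ≈ 1.65 in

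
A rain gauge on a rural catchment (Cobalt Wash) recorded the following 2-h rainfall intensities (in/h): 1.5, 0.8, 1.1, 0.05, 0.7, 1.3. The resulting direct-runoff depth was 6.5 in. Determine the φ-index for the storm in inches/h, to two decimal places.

φ ≈ 0.43 in/h

Only the 5 blocks with intensity above φ contribute runoff: 1.5, 0.8, 1.1, 0.7, 1.3 in/h.
Σ(I−φ)·Δt = d  ⇒  (1.5+0.8+1.1+0.7+1.3 − 5φ)·2 = 6.5
φ = (5.400 − 6.5/2) / 5 = 0.43 in/h.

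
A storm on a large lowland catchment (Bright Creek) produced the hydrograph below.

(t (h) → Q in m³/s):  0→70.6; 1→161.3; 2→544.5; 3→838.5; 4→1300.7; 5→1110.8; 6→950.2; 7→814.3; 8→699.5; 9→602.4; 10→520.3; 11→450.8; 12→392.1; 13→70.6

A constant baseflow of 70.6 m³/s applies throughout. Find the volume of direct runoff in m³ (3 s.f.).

V ≈ 2.71 × 10^7 m³

Direct-runoff ordinates (Q − Q_b): 0.0, 90.7, 473.9, 767.9, 1230.1, 1040.2, 879.6, 743.7, 628.9, 531.8, 449.7, 380.2, 321.5, 0.0 m³/s.
ΣQ_DR = 7538 m³/s.
With Δt = 1 h = 3600 s, V = ΣQ_DR · Δt = 7538 × 3600 = 2.71 × 10^7 m³.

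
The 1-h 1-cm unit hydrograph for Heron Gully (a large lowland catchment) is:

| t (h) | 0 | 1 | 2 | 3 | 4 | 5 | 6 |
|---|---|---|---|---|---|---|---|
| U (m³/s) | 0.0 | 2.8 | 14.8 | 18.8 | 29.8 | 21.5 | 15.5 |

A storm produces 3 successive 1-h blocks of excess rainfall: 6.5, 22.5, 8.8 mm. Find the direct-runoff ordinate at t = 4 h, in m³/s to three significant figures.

Q ≈ 74.7 m³/s

By discrete convolution, Q_j = Σ (P_i / 10 mm) · U_{j−i}.
At t = 4 h (j=4): Q = (6.5/10)·29.8 + (22.5/10)·18.8 + (8.8/10)·14.8 = 74.7 m³/s.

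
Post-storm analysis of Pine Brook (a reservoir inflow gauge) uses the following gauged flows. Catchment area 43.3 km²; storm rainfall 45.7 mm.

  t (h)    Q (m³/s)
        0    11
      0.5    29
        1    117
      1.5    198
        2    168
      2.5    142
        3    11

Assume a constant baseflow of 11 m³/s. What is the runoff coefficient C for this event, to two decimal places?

ΣQ_DR = 599.0 m³/s; V = ΣQ_DR·Δt = 1.078 × 10^6 m³.
Runoff depth d = V / A = 24.90 mm.
C = d / P = 24.90 / 45.7 = 0.54.

C ≈ 0.54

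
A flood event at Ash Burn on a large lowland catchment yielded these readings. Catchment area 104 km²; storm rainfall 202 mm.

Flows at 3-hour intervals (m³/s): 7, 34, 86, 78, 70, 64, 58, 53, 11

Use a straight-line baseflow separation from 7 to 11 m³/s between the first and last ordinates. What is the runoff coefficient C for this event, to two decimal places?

ΣQ_DR = 380.0 m³/s; V = ΣQ_DR·Δt = 4.104 × 10^6 m³.
Runoff depth d = V / A = 39.46 mm.
C = d / P = 39.46 / 202 = 0.20.

C ≈ 0.20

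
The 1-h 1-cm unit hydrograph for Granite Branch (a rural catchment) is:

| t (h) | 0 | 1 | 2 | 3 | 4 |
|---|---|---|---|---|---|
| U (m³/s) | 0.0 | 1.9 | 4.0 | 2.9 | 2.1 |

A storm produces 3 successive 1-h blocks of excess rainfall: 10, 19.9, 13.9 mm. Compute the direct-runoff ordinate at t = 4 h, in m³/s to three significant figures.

Q ≈ 13.4 m³/s

By discrete convolution, Q_j = Σ (P_i / 10 mm) · U_{j−i}.
At t = 4 h (j=4): Q = (10/10)·2.1 + (19.9/10)·2.9 + (13.9/10)·4.0 = 13.4 m³/s.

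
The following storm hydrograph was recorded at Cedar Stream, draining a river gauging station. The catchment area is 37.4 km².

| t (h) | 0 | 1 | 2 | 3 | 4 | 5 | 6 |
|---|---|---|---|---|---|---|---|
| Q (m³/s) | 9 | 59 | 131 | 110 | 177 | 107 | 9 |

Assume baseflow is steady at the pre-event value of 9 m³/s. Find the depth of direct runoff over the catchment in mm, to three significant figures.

d ≈ 51.9 mm

Direct runoff: 0.0, 50.0, 122.0, 101.0, 168.0, 98.0, 0.0 m³/s; ΣQ_DR = 539.0 m³/s.
V = ΣQ_DR · Δt = 539.0 × 3600 s = 1.940 × 10^6 m³.
Over A = 37.4 km², depth = V / A = 51.9 mm.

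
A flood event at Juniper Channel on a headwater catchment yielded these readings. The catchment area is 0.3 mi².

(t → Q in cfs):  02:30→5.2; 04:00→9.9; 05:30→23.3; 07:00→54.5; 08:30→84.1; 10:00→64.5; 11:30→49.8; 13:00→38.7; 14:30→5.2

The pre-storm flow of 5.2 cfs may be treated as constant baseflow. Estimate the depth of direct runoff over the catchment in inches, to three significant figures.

d ≈ 2.23 in

Direct runoff: 0.0, 4.7, 18.1, 49.3, 78.9, 59.3, 44.6, 33.5, 0.0 cfs; ΣQ_DR = 288.4 cfs.
V = ΣQ_DR · Δt = 288.4 × 5400 s = 1.557 × 10^6 ft³.
Over A = 0.3 mi², depth = V / A = 2.23 in.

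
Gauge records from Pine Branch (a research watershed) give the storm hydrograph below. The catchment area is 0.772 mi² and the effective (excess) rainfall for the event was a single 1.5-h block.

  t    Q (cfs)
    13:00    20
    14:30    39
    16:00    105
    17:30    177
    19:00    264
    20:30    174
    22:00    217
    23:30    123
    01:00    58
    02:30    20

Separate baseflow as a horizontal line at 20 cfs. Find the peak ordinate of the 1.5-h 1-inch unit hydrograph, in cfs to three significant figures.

Direct runoff: 0.0, 19.0, 85.0, 157.0, 244.0, 154.0, 197.0, 103.0, 38.0, 0.0 cfs; ΣQ_DR = 997.0 cfs, peak = 244.0 cfs.
Runoff depth d = ΣQ_DR·Δt / A = 997.0 × 5400 / (0.772 mi²) = 3.002 in.
The 1-inch UH is the DRH scaled by (1 in)/d, so U_p = 244.0 × 1/3.002 = 81.3 cfs.

U_p ≈ 81.3 cfs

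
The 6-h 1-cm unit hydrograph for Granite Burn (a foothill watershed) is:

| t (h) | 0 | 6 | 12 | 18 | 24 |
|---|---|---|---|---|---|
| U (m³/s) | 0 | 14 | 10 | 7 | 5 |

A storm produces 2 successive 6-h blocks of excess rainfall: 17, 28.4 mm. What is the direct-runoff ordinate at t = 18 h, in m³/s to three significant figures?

By discrete convolution, Q_j = Σ (P_i / 10 mm) · U_{j−i}.
At t = 18 h (j=3): Q = (17/10)·7 + (28.4/10)·10 = 40.3 m³/s.

Q ≈ 40.3 m³/s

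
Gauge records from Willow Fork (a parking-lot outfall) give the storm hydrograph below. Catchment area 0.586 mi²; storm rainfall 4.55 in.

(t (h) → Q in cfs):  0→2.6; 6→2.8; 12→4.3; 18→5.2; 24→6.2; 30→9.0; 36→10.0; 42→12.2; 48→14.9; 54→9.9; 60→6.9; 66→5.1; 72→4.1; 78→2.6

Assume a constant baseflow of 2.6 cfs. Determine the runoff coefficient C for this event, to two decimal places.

C ≈ 0.21

ΣQ_DR = 59.40 cfs; V = ΣQ_DR·Δt = 1.283 × 10^6 ft³.
Runoff depth d = V / A = 0.9424 in.
C = d / P = 0.9424 / 4.55 = 0.21.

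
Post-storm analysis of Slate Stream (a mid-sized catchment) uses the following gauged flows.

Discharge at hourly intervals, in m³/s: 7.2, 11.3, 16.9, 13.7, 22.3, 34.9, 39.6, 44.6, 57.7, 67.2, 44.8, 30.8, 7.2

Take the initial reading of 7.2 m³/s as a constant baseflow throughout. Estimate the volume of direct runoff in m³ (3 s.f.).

Direct-runoff ordinates (Q − Q_b): 0.0, 4.1, 9.7, 6.5, 15.1, 27.7, 32.4, 37.4, 50.5, 60.0, 37.6, 23.6, 0.0 m³/s.
ΣQ_DR = 304.6 m³/s.
With Δt = 1 h = 3600 s, V = ΣQ_DR · Δt = 304.6 × 3600 = 1.10 × 10^6 m³.

V ≈ 1.10 × 10^6 m³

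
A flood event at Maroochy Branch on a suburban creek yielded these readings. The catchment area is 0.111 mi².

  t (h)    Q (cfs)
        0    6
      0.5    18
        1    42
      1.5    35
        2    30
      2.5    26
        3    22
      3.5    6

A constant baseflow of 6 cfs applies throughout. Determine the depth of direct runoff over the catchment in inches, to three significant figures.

d ≈ 0.956 in

Direct runoff: 0.0, 12.0, 36.0, 29.0, 24.0, 20.0, 16.0, 0.0 cfs; ΣQ_DR = 137.0 cfs.
V = ΣQ_DR · Δt = 137.0 × 1800 s = 2.466 × 10^5 ft³.
Over A = 0.111 mi², depth = V / A = 0.956 in.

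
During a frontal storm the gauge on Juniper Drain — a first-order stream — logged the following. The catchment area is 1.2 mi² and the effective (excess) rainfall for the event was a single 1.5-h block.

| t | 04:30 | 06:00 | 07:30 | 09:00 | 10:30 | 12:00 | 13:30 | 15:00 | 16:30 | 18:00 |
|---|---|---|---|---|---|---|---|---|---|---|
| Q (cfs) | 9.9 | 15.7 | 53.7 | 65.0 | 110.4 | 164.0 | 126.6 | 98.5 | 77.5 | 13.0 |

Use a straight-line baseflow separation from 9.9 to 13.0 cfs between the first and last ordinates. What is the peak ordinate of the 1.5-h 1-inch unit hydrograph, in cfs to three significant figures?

Direct runoff: 0.00, 5.46, 43.11, 54.07, 99.12, 152.38, 114.63, 86.19, 64.84, 0.00 cfs; ΣQ_DR = 619.8 cfs, peak = 152.38 cfs.
Runoff depth d = ΣQ_DR·Δt / A = 619.8 × 5400 / (1.2 mi²) = 1.201 in.
The 1-inch UH is the DRH scaled by (1 in)/d, so U_p = 152.38 × 1/1.201 = 127 cfs.

U_p ≈ 127 cfs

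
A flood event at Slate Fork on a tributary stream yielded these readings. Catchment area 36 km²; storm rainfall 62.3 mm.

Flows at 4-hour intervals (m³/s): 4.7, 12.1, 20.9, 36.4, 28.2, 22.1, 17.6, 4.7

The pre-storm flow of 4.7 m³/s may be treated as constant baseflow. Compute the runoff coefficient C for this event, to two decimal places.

ΣQ_DR = 109.1 m³/s; V = ΣQ_DR·Δt = 1.571 × 10^6 m³.
Runoff depth d = V / A = 43.64 mm.
C = d / P = 43.64 / 62.3 = 0.70.

C ≈ 0.70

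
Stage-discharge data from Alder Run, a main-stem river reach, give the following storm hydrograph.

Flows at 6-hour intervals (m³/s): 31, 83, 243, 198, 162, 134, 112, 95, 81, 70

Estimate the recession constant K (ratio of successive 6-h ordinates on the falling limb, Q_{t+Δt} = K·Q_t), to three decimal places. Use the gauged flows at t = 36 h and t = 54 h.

K ≈ 0.855

Using the recession-limb readings at t = 36 h and t = 54 h: Q falls from 112 to 70 m³/s over 3 intervals.
K = (Q₂/Q₁)^(1/3) = (70/112)^(1/3) = 0.855.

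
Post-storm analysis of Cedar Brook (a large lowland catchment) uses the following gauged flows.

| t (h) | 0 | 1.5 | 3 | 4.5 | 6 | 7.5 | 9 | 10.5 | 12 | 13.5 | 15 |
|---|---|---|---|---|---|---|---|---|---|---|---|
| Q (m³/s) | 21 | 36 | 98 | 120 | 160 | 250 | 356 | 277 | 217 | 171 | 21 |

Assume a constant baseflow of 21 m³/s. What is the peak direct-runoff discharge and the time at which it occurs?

Subtracting baseflow gives direct-runoff ordinates: 0.0, 15.0, 77.0, 99.0, 139.0, 229.0, 335.0, 256.0, 196.0, 150.0, 0.0 m³/s.
The maximum is 335.0 m³/s, occurring at the reading for t = 9 h.

Q_p = 335.0 m³/s at t = 9 h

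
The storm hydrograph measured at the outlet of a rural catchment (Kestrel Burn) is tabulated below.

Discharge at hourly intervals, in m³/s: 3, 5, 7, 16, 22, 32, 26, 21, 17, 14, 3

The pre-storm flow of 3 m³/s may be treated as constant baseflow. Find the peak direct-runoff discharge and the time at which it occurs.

Q_p = 29.0 m³/s at t = 5 h

Subtracting baseflow gives direct-runoff ordinates: 0.0, 2.0, 4.0, 13.0, 19.0, 29.0, 23.0, 18.0, 14.0, 11.0, 0.0 m³/s.
The maximum is 29.0 m³/s, occurring at the reading for t = 5 h.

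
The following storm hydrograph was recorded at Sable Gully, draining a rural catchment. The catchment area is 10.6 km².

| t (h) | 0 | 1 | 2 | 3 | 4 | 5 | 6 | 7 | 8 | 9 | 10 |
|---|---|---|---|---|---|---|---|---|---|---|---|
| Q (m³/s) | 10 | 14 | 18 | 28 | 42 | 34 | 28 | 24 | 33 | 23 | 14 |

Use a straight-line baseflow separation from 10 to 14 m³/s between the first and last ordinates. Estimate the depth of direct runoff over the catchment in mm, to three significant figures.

d ≈ 46.2 mm

Direct runoff: 0.00, 3.60, 7.20, 16.80, 30.40, 22.00, 15.60, 11.20, 19.80, 9.40, 0.00 m³/s; ΣQ_DR = 136.0 m³/s.
V = ΣQ_DR · Δt = 136.0 × 3600 s = 4.896 × 10^5 m³.
Over A = 10.6 km², depth = V / A = 46.2 mm.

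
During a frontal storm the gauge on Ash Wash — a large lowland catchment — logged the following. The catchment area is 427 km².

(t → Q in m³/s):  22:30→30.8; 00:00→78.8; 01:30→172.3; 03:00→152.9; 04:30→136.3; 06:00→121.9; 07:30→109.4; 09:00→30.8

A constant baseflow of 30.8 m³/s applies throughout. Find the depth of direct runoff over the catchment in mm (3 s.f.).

d ≈ 7.42 mm

Direct runoff: 0.0, 48.0, 141.5, 122.1, 105.5, 91.1, 78.6, 0.0 m³/s; ΣQ_DR = 586.8 m³/s.
V = ΣQ_DR · Δt = 586.8 × 5400 s = 3.169 × 10^6 m³.
Over A = 427 km², depth = V / A = 7.42 mm.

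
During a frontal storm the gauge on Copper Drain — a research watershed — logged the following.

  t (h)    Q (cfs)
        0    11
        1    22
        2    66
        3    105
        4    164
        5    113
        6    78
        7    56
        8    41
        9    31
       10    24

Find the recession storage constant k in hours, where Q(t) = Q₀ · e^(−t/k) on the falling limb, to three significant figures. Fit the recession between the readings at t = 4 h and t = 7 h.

k ≈ 2.79 h

On the falling limb, Q drops from 164 to 56 cfs between t = 4 h and t = 7 h (Δt = 3 h).
k = −Δt / ln(Q₂/Q₁) = −3 / ln(56/164) = 2.79 h.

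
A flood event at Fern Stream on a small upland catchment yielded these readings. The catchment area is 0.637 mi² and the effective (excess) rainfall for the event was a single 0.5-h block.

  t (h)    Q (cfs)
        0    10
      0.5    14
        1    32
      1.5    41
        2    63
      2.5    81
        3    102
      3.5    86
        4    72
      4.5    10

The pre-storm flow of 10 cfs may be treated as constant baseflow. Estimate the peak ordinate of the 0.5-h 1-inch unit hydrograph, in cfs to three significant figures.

U_p ≈ 184 cfs

Direct runoff: 0.0, 4.0, 22.0, 31.0, 53.0, 71.0, 92.0, 76.0, 62.0, 0.0 cfs; ΣQ_DR = 411.0 cfs, peak = 92.0 cfs.
Runoff depth d = ΣQ_DR·Δt / A = 411.0 × 1800 / (0.637 mi²) = 0.4999 in.
The 1-inch UH is the DRH scaled by (1 in)/d, so U_p = 92.0 × 1/0.4999 = 184 cfs.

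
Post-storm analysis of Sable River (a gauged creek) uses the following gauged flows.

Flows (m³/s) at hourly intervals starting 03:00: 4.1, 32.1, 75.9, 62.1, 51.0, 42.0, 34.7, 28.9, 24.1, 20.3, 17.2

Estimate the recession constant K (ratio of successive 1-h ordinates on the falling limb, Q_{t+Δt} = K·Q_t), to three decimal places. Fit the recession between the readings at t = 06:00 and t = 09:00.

K ≈ 0.824

Using the recession-limb readings at t = 06:00 and t = 09:00: Q falls from 62.1 to 34.7 m³/s over 3 intervals.
K = (Q₂/Q₁)^(1/3) = (34.7/62.1)^(1/3) = 0.824.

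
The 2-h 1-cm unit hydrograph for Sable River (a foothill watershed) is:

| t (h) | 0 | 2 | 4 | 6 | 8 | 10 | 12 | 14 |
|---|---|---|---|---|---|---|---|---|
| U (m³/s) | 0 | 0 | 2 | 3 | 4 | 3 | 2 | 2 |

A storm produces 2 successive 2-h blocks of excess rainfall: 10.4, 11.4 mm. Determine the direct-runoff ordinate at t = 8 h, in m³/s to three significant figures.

By discrete convolution, Q_j = Σ (P_i / 10 mm) · U_{j−i}.
At t = 8 h (j=4): Q = (10.4/10)·4 + (11.4/10)·3 = 7.58 m³/s.

Q ≈ 7.58 m³/s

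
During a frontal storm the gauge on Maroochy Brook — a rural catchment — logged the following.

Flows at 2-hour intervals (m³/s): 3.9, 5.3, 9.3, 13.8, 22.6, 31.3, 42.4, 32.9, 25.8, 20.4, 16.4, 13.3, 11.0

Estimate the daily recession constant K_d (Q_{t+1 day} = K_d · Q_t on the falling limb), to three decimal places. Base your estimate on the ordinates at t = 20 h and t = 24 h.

Between t = 20 h and t = 24 h the flow falls from 16.4 to 11.0 m³/s over 2×2 h = 4 h.
Per-interval ratio K = (11.0/16.4)^(1/2) = 0.8190; K_d = K^(24/2) = 0.091.

K_d ≈ 0.091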